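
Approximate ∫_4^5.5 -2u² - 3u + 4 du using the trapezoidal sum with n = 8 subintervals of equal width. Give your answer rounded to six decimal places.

Δu = (5.5 − 4)/8 = 0.1875.
f(4) = -40, f(4.1875) = -43.6328125, f(4.375) = -47.40625, f(4.5625) = -51.3203125, f(4.75) = -55.375, f(4.9375) = -59.5703125, f(5.125) = -63.90625, f(5.3125) = -68.3828125, f(5.5) = -73.
T_8 = (Δu/2)·[f(u_0) + 2f(u_1) + ... + 2f(u_{7}) + f(u_8)].
Sum ≈ -83.642578.

-83.642578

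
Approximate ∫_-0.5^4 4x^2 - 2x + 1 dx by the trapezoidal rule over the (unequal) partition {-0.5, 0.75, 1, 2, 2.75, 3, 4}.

77.1875

Subinterval widths: 1.25, 0.25, 1, 0.75, 0.25, 1.
f(-0.5) = 3, f(0.75) = 1.75, f(1) = 3, f(2) = 13, f(2.75) = 25.75, f(3) = 31, f(4) = 57.
On each subinterval the trapezoid contributes (Δx_i/2)·[f(x_{i-1}) + f(x_i)].
Sum = 77.1875.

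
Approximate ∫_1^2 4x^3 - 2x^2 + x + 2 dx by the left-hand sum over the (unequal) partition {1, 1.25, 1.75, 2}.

9.984375

Subinterval widths: 0.25, 0.5, 0.25.
Left endpoints: 1, 1.25, 1.75.
f(1) = 5, f(1.25) = 7.9375, f(1.75) = 19.0625.
Sum = Σ Δx_i · f(x_i).
Sum = 9.984375.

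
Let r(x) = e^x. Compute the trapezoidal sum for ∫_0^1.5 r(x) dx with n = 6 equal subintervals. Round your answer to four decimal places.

Δx = (1.5 − 0)/6 = 0.25.
r(0) ≈ 1.0000, r(0.25) ≈ 1.2840, r(0.5) ≈ 1.6487, r(0.75) ≈ 2.1170, r(1) ≈ 2.7183, r(1.25) ≈ 3.4903, r(1.5) ≈ 4.4817.
T_6 = (Δx/2)·[r(x_0) + 2r(x_1) + ... + 2r(x_{5}) + r(x_6)].
Sum ≈ 3.4998.

3.4998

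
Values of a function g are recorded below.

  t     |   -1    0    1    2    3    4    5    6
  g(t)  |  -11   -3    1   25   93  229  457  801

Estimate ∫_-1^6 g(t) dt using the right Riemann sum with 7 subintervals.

Δt = 1.
Sum = 1·[(-3) + 1 + 25 + 93 + 229 + 457 + 801] = 1603.

1603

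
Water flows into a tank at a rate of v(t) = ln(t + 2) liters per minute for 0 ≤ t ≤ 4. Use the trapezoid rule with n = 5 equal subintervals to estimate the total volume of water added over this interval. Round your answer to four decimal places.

Δt = (4 − 0)/5 = 0.8.
v(0) ≈ 0.6931, v(0.8) ≈ 1.0296, v(1.6) ≈ 1.2809, v(2.4) ≈ 1.4816, v(3.2) ≈ 1.6487, v(4) ≈ 1.7918.
T_5 = (Δt/2)·[v(t_0) + 2v(t_1) + ... + 2v(t_{4}) + v(t_5)].
Sum ≈ 5.3466.

5.3466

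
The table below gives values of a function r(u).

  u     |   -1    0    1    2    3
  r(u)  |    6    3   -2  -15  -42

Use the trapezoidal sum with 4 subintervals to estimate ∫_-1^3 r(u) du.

Δu = 1.
T_4 = (1/2)·[6 + 2·3 + 2·(-2) + 2·(-15) + (-42)] = -32.

-32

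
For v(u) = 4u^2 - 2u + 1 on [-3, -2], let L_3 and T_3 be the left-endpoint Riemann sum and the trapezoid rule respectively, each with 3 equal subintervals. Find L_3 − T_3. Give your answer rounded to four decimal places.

L_3 ≈ 35.074074.
T_3 ≈ 31.407407.
L_3 − T_3 ≈ 3.6667.

3.6667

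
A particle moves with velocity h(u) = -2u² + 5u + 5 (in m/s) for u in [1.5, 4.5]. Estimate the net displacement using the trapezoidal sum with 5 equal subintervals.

Δu = (4.5 − 1.5)/5 = 0.6.
h(1.5) = 8, h(2.1) = 6.68, h(2.7) = 3.92, h(3.3) = -0.28, h(3.9) = -5.92, h(4.5) = -13.
T_5 = (Δu/2)·[h(u_0) + 2h(u_1) + ... + 2h(u_{4}) + h(u_5)].
Sum = 1.14.

1.14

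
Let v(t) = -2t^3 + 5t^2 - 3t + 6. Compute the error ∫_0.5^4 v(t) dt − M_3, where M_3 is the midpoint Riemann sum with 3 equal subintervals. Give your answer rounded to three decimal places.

-3.374

Exact integral: ∫_0.5^4 v(t) dt ≈ -24.13542.
M_3 ≈ -20.76100.
Error ≈ -24.13542 − (-20.76100) ≈ -3.374.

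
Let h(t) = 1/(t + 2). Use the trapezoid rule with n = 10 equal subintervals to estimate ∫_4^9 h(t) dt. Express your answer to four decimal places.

Δt = (9 − 4)/10 = 0.5.
h(4) = 1/6, h(4.5) = 2/13, h(5) = 1/7, h(5.5) = 2/15, h(6) = 0.125, h(6.5) = 2/17, h(7) = 1/9, h(7.5) = 2/19, h(8) = 0.1, h(8.5) = 2/21, h(9) = 1/11.
T_10 = (Δt/2)·[h(t_0) + 2h(t_1) + ... + 2h(t_{9}) + h(t_10)].
Sum ≈ 0.6065.

0.6065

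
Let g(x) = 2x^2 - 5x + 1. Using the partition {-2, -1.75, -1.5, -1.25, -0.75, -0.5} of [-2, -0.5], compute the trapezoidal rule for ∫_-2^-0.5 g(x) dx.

Subinterval widths: 0.25, 0.25, 0.25, 0.5, 0.25.
g(-2) = 19, g(-1.75) = 15.875, g(-1.5) = 13, g(-1.25) = 10.375, g(-0.75) = 5.875, g(-0.5) = 4.
On each subinterval the trapezoid contributes (Δx_i/2)·[g(x_{i-1}) + g(x_i)].
Sum = 16.1875.

16.1875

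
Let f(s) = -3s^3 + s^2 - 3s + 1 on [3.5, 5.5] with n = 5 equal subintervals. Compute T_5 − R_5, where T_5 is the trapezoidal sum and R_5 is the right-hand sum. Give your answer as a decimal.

T_5 = -559.69.
R_5 = -631.39.
T_5 − R_5 = 71.7.

71.7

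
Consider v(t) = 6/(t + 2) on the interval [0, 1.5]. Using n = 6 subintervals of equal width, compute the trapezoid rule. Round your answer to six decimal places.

3.362945

Δt = (1.5 − 0)/6 = 0.25.
v(0) = 3, v(0.25) = 8/3, v(0.5) = 2.4, v(0.75) = 24/11, v(1) = 2, v(1.25) = 24/13, v(1.5) = 12/7.
T_6 = (Δt/2)·[v(t_0) + 2v(t_1) + ... + 2v(t_{5}) + v(t_6)].
Sum ≈ 3.362945.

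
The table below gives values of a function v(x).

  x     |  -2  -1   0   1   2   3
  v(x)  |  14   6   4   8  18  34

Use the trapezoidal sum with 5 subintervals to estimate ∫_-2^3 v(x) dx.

60

Δx = 1.
T_5 = (1/2)·[14 + 2·6 + 2·4 + 2·8 + 2·18 + 34] = 60.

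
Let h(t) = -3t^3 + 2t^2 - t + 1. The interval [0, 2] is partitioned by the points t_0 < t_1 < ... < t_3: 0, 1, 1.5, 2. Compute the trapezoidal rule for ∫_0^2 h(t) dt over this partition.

Subinterval widths: 1, 0.5, 0.5.
h(0) = 1, h(1) = -1, h(1.5) = -6.125, h(2) = -17.
On each subinterval the trapezoid contributes (Δt_i/2)·[h(t_{i-1}) + h(t_i)].
Sum = -7.5625.

-7.5625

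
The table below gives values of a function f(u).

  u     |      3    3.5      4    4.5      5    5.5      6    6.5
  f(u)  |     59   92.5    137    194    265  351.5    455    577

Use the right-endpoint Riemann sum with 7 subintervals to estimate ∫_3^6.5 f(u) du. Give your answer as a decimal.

Δu = 0.5.
Sum = 0.5·[92.5 + 137 + 194 + 265 + 351.5 + 455 + 577] = 1036.

1036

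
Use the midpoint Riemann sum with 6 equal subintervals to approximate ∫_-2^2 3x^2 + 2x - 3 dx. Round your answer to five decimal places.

Δx = (2 − (-2))/6 = 2/3.
Midpoints: -5/3, -1, -1/3, 1/3, 1, 5/3.
f(-5/3) = 2, f(-1) = -2, f(-1/3) = -10/3, f(1/3) = -2, f(1) = 2, f(5/3) = 26/3.
Sum = Δx · [f(-5/3) + f(-1) + f(-1/3) + ...].
Sum ≈ 3.55556.

3.55556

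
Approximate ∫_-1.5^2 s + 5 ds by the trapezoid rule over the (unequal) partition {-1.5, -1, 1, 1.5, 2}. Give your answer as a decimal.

18.375

Subinterval widths: 0.5, 2, 0.5, 0.5.
f(-1.5) = 3.5, f(-1) = 4, f(1) = 6, f(1.5) = 6.5, f(2) = 7.
On each subinterval the trapezoid contributes (Δs_i/2)·[f(s_{i-1}) + f(s_i)].
Sum = 18.375.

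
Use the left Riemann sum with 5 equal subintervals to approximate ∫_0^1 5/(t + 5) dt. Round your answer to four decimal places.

0.9285

Δt = (1 − 0)/5 = 0.2.
Left endpoints: 0, 0.2, 0.4, 0.6, 0.8.
f(0) = 1, f(0.2) = 25/26, f(0.4) = 25/27, f(0.6) = 25/28, f(0.8) = 25/29.
Sum = Δt · [f(0) + f(0.2) + f(0.4) + f(0.6) + f(0.8)].
Sum ≈ 0.9285.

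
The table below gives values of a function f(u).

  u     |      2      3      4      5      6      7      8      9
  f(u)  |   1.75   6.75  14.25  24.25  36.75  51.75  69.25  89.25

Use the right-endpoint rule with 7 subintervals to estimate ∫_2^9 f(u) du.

292.25

Δu = 1.
Sum = 1·[6.75 + 14.25 + 24.25 + 36.75 + 51.75 + 69.25 + 89.25] = 292.25.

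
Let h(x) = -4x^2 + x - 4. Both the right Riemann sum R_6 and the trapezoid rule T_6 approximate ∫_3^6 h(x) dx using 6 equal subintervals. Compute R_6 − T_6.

R_6 = -277.25.
T_6 = -251.
R_6 − T_6 = -26.25.

-26.25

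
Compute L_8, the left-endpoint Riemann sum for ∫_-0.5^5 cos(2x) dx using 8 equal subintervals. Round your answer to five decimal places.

0.59868

Δx = (5 − (-0.5))/8 = 0.6875.
Left endpoints: -0.5, 0.1875, 0.875, 1.5625, 2.25, 2.9375, 3.625, 4.3125.
f(-0.5) ≈ 0.54030, f(0.1875) ≈ 0.93051, f(0.875) ≈ -0.17825, f(1.5625) ≈ -0.99986, f(2.25) ≈ -0.21080, f(2.9375) ≈ 0.91784, f(3.625) ≈ 0.56792, f(4.3125) ≈ -0.69687.
Sum = Δx · [f(-0.5) + f(0.1875) + f(0.875) + ...].
Sum ≈ 0.59868.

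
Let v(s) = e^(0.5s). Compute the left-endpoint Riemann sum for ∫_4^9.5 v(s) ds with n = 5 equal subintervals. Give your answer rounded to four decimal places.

162.3106

Δs = (9.5 − 4)/5 = 1.1.
Left endpoints: 4, 5.1, 6.2, 7.3, 8.4.
v(4) ≈ 7.3891, v(5.1) ≈ 12.8071, v(6.2) ≈ 22.1980, v(7.3) ≈ 38.4747, v(8.4) ≈ 66.6863.
Sum = Δs · [v(4) + v(5.1) + v(6.2) + v(7.3) + v(8.4)].
Sum ≈ 162.3106.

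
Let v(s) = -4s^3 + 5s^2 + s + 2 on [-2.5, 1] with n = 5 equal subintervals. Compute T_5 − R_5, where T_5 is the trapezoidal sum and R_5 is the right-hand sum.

31.2375

T_5 = 74.1475.
R_5 = 42.91.
T_5 − R_5 = 31.2375.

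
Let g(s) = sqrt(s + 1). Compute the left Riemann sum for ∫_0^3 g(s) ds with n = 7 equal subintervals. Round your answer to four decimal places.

Δs = (3 − 0)/7 = 3/7.
Left endpoints: 0, 3/7, 6/7, 9/7, 12/7, 15/7, 18/7.
g(0) ≈ 1.0000, g(3/7) ≈ 1.1952, g(6/7) ≈ 1.3628, g(9/7) ≈ 1.5119, g(12/7) ≈ 1.6475, g(15/7) ≈ 1.7728, g(18/7) ≈ 1.8898.
Sum = Δs · [g(0) + g(3/7) + g(6/7) + ...].
Sum ≈ 4.4486.

4.4486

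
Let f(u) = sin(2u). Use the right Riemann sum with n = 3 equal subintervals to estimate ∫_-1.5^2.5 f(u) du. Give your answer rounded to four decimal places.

Δu = (2.5 − (-1.5))/3 = 4/3.
Right endpoints: -1/6, 7/6, 2.5.
f(-1/6) ≈ -0.3272, f(7/6) ≈ 0.7231, f(2.5) ≈ -0.9589.
Sum = Δu · [f(-1/6) + f(7/6) + f(2.5)].
Sum ≈ -0.7507.

-0.7507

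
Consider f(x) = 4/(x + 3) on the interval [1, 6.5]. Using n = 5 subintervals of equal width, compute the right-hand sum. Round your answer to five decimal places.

3.16213

Δx = (6.5 − 1)/5 = 1.1.
Right endpoints: 2.1, 3.2, 4.3, 5.4, 6.5.
f(2.1) = 40/51, f(3.2) = 20/31, f(4.3) = 40/73, f(5.4) = 10/21, f(6.5) = 8/19.
Sum = Δx · [f(2.1) + f(3.2) + f(4.3) + f(5.4) + f(6.5)].
Sum ≈ 3.16213.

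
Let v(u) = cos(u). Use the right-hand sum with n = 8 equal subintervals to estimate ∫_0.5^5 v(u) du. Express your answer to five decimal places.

Δu = (5 − 0.5)/8 = 0.5625.
Right endpoints: 1.0625, 1.625, 2.1875, 2.75, 3.3125, 3.875, 4.4375, 5.
v(1.0625) ≈ 0.48669, v(1.625) ≈ -0.05418, v(2.1875) ≈ -0.57835, v(2.75) ≈ -0.92430, v(3.3125) ≈ -0.98543, v(3.875) ≈ -0.74290, v(4.4375) ≈ -0.27144, v(5) ≈ 0.28366.
Sum = Δu · [v(1.0625) + v(1.625) + v(2.1875) + ...].
Sum ≈ -1.56726.

-1.56726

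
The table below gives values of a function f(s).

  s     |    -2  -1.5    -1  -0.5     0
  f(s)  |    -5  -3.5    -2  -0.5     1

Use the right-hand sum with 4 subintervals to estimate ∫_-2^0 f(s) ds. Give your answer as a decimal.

-2.5

Δs = 0.5.
Sum = 0.5·[(-3.5) + (-2) + (-0.5) + 1] = -2.5.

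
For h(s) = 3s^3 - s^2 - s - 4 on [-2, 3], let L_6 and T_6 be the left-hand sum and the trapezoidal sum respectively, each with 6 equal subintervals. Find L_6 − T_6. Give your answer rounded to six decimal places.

L_6 ≈ -22.97453704.
T_6 ≈ 16.60879630.
L_6 − T_6 ≈ -39.583333.

-39.583333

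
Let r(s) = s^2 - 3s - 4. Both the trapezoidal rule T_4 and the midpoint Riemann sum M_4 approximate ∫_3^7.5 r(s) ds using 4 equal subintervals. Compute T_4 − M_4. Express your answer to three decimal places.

T_4 = 43.69921875.
M_4 ≈ 42.27539.
T_4 − M_4 ≈ 1.424.

1.424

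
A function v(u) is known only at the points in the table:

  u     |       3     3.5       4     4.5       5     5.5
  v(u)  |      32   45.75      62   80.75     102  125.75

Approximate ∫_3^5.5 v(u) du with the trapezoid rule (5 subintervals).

Δu = 0.5.
T_5 = (0.5/2)·[32 + 2·45.75 + 2·62 + 2·80.75 + 2·102 + 125.75] = 184.6875.

184.6875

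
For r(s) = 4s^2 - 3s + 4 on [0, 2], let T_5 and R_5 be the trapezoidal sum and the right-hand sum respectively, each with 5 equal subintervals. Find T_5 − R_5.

T_5 = 12.88.
R_5 = 14.88.
T_5 − R_5 = -2.

-2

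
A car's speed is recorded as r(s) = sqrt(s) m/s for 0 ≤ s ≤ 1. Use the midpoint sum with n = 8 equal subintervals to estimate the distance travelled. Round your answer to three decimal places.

0.669

Δs = (1 − 0)/8 = 0.125.
Midpoints: 0.0625, 0.1875, 0.3125, 0.4375, 0.5625, 0.6875, 0.8125, 0.9375.
r(0.0625) ≈ 0.250, r(0.1875) ≈ 0.433, r(0.3125) ≈ 0.559, r(0.4375) ≈ 0.661, r(0.5625) ≈ 0.750, r(0.6875) ≈ 0.829, r(0.8125) ≈ 0.901, r(0.9375) ≈ 0.968.
Sum = Δs · [r(0.0625) + r(0.1875) + r(0.3125) + ...].
Sum ≈ 0.669.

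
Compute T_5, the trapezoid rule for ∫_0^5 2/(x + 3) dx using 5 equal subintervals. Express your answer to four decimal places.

1.9774

Δx = (5 − 0)/5 = 1.
f(0) = 2/3, f(1) = 0.5, f(2) = 0.4, f(3) = 1/3, f(4) = 2/7, f(5) = 0.25.
T_5 = (Δx/2)·[f(x_0) + 2f(x_1) + ... + 2f(x_{4}) + f(x_5)].
Sum ≈ 1.9774.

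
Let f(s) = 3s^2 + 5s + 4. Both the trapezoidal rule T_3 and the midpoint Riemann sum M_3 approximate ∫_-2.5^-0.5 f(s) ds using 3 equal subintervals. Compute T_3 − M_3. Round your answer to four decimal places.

0.6667

T_3 ≈ 8.944444.
M_3 ≈ 8.277778.
T_3 − M_3 ≈ 0.6667.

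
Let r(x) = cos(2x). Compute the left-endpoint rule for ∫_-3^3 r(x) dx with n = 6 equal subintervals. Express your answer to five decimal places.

Δx = (3 − (-3))/6 = 1.
Left endpoints: -3, -2, -1, 0, 1, 2.
r(-3) ≈ 0.96017, r(-2) ≈ -0.65364, r(-1) ≈ -0.41615, r(0) ≈ 1.00000, r(1) ≈ -0.41615, r(2) ≈ -0.65364.
Sum = Δx · [r(-3) + r(-2) + r(-1) + ...].
Sum ≈ -0.17941.

-0.17941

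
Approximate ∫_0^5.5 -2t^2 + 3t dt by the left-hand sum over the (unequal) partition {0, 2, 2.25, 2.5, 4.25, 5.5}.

-39.3125

Subinterval widths: 2, 0.25, 0.25, 1.75, 1.25.
Left endpoints: 0, 2, 2.25, 2.5, 4.25.
f(0) = 0, f(2) = -2, f(2.25) = -3.375, f(2.5) = -5, f(4.25) = -23.375.
Sum = Σ Δt_i · f(t_i).
Sum = -39.3125.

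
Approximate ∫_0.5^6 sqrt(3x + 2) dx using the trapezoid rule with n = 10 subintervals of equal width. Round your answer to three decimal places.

18.409

Δx = (6 − 0.5)/10 = 0.55.
f(0.5) ≈ 1.871, f(1.05) ≈ 2.269, f(1.6) ≈ 2.608, f(2.15) ≈ 2.907, f(2.7) ≈ 3.178, f(3.25) ≈ 3.428, f(3.8) ≈ 3.661, f(4.35) ≈ 3.879, f(4.9) ≈ 4.087, f(5.45) ≈ 4.284, f(6) ≈ 4.472.
T_10 = (Δx/2)·[f(x_0) + 2f(x_1) + ... + 2f(x_{9}) + f(x_10)].
Sum ≈ 18.409.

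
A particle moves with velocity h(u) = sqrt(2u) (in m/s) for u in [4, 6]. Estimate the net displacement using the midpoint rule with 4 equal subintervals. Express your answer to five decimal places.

6.31461

Δu = (6 − 4)/4 = 0.5.
Midpoints: 4.25, 4.75, 5.25, 5.75.
h(4.25) ≈ 2.91548, h(4.75) ≈ 3.08221, h(5.25) ≈ 3.24037, h(5.75) ≈ 3.39116.
Sum = Δu · [h(4.25) + h(4.75) + h(5.25) + h(5.75)].
Sum ≈ 6.31461.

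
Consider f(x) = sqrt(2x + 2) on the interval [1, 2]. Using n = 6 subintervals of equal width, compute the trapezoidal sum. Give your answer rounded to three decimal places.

2.232

Δx = (2 − 1)/6 = 1/6.
f(1) ≈ 2.000, f(7/6) ≈ 2.082, f(4/3) ≈ 2.160, f(1.5) ≈ 2.236, f(5/3) ≈ 2.309, f(11/6) ≈ 2.380, f(2) ≈ 2.449.
T_6 = (Δx/2)·[f(x_0) + 2f(x_1) + ... + 2f(x_{5}) + f(x_6)].
Sum ≈ 2.232.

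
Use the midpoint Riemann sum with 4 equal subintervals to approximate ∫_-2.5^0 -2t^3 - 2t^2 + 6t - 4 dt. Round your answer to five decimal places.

-20.08301

Δt = (0 − (-2.5))/4 = 0.625.
Midpoints: -2.1875, -1.5625, -0.9375, -0.3125.
f(-2.1875) = -11797/2048, f(-1.5625) = -21767/2048, f(-0.9375) = -19937/2048, f(-0.3125) = -12307/2048.
Sum = Δt · [f(-2.1875) + f(-1.5625) + f(-0.9375) + f(-0.3125)].
Sum ≈ -20.08301.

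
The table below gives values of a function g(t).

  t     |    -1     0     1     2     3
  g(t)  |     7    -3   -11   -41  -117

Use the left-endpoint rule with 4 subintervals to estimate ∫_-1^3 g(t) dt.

Δt = 1.
Sum = 1·[7 + (-3) + (-11) + (-41)] = -48.

-48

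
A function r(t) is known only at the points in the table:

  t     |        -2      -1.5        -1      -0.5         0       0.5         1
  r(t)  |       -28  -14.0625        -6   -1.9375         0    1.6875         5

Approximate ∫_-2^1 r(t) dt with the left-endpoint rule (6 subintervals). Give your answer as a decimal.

-24.15625

Δt = 0.5.
Sum = 0.5·[(-28) + (-14.0625) + (-6) + (-1.9375) + 0 + 1.6875] = -24.15625.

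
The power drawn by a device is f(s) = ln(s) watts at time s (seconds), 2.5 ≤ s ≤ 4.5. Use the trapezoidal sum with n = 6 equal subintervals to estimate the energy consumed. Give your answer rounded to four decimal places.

Δs = (4.5 − 2.5)/6 = 1/3.
f(2.5) ≈ 0.9163, f(17/6) ≈ 1.0415, f(19/6) ≈ 1.1527, f(3.5) ≈ 1.2528, f(23/6) ≈ 1.3437, f(25/6) ≈ 1.4271, f(4.5) ≈ 1.5041.
T_6 = (Δs/2)·[f(s_0) + 2f(s_1) + ... + 2f(s_{5}) + f(s_6)].
Sum ≈ 2.4760.

2.4760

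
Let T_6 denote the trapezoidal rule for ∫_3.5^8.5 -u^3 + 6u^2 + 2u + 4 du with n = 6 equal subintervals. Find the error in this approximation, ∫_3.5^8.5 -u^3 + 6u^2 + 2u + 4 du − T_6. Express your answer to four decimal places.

6.9444

Exact integral: ∫_3.5^8.5 f(u) du = -45.
T_6 ≈ -51.944444.
Error ≈ -45 − (-51.944444) ≈ 6.9444.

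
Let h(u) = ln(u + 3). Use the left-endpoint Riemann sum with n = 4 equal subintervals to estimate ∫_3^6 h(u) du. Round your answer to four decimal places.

Δu = (6 − 3)/4 = 0.75.
Left endpoints: 3, 3.75, 4.5, 5.25.
h(3) ≈ 1.7918, h(3.75) ≈ 1.9095, h(4.5) ≈ 2.0149, h(5.25) ≈ 2.1102.
Sum = Δu · [h(3) + h(3.75) + h(4.5) + h(5.25)].
Sum ≈ 5.8698.

5.8698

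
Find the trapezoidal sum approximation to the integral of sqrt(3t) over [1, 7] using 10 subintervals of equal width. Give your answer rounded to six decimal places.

20.214600

Δt = (7 − 1)/10 = 0.6.
f(1) ≈ 1.732051, f(1.6) ≈ 2.190890, f(2.2) ≈ 2.569047, f(2.8) ≈ 2.898275, f(3.4) ≈ 3.193744, f(4) ≈ 3.464102, f(4.6) ≈ 3.714835, f(5.2) ≈ 3.949684, f(5.8) ≈ 4.171331, f(6.4) ≈ 4.381780, f(7) ≈ 4.582576.
T_10 = (Δt/2)·[f(t_0) + 2f(t_1) + ... + 2f(t_{9}) + f(t_10)].
Sum ≈ 20.214600.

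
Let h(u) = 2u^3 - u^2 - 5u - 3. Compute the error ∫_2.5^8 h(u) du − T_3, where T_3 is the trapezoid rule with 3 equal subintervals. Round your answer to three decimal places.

Exact integral: ∫_2.5^8 h(u) du ≈ 1702.13542.
T_3 ≈ 1796.10648.
Error ≈ 1702.13542 − 1796.10648 ≈ -93.971.

-93.971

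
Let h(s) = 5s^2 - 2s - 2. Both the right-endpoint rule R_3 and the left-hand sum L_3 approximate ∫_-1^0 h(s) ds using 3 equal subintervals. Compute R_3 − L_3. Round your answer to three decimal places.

-2.333

R_3 ≈ -0.40741.
L_3 ≈ 1.92593.
R_3 − L_3 ≈ -2.333.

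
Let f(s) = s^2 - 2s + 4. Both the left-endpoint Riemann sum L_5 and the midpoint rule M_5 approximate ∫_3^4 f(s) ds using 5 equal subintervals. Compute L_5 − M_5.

-0.49

L_5 = 8.84.
M_5 = 9.33.
L_5 − M_5 = -0.49.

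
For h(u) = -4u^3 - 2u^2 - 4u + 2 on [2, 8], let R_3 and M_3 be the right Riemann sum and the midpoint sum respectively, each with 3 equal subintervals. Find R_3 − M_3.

R_3 = -6932.
M_3 = -4400.
R_3 − M_3 = -2532.

-2532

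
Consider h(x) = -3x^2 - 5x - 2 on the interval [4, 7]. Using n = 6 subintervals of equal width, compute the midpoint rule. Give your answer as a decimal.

-367.3125

Δx = (7 − 4)/6 = 0.5.
Midpoints: 4.25, 4.75, 5.25, 5.75, 6.25, 6.75.
h(4.25) = -77.4375, h(4.75) = -93.4375, h(5.25) = -110.9375, h(5.75) = -129.9375, h(6.25) = -150.4375, h(6.75) = -172.4375.
Sum = Δx · [h(4.25) + h(4.75) + h(5.25) + ...].
Sum = -367.3125.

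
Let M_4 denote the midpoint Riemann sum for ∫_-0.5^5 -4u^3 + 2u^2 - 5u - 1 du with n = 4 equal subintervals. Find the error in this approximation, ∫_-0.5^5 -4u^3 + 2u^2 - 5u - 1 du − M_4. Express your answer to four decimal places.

-21.6634

Exact integral: ∫_-0.5^5 f(u) du ≈ -608.895833.
M_4 ≈ -587.232422.
Error ≈ -608.895833 − (-587.232422) ≈ -21.6634.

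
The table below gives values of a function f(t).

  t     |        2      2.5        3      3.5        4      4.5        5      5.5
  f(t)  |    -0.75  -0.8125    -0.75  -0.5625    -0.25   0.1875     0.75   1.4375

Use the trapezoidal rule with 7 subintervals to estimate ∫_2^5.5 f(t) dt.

Δt = 0.5.
T_7 = (0.5/2)·[(-0.75) + 2·(-0.8125) + 2·(-0.75) + 2·(-0.5625) + 2·(-0.25) + 2·0.1875 + 2·0.75 + 1.4375] = -0.546875.

-0.546875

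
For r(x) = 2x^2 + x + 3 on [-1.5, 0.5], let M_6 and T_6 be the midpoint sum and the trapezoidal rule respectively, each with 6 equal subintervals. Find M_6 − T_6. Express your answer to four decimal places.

-0.1111

M_6 ≈ 7.296296.
T_6 ≈ 7.407407.
M_6 − T_6 ≈ -0.1111.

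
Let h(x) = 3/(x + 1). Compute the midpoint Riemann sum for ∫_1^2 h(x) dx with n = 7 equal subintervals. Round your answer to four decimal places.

1.2160

Δx = (2 − 1)/7 = 1/7.
Midpoints: 15/14, 17/14, 19/14, 1.5, 23/14, 25/14, 27/14.
h(15/14) = 42/29, h(17/14) = 42/31, h(19/14) = 14/11, h(1.5) = 1.2, h(23/14) = 42/37, h(25/14) = 14/13, h(27/14) = 42/41.
Sum = Δx · [h(15/14) + h(17/14) + h(19/14) + ...].
Sum ≈ 1.2160.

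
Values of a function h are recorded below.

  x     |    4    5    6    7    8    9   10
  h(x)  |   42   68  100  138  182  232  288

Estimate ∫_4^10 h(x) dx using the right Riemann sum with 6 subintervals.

Δx = 1.
Sum = 1·[68 + 100 + 138 + 182 + 232 + 288] = 1008.

1008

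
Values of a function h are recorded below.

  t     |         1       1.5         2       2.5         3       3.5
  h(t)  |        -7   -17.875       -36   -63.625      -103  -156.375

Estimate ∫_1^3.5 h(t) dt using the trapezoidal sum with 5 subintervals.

Δt = 0.5.
T_5 = (0.5/2)·[(-7) + 2·(-17.875) + 2·(-36) + 2·(-63.625) + 2·(-103) + (-156.375)] = -151.09375.

-151.09375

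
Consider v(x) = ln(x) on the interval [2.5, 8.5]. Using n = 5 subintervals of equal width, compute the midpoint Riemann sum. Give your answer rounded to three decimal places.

Δx = (8.5 − 2.5)/5 = 1.2.
Midpoints: 3.1, 4.3, 5.5, 6.7, 7.9.
v(3.1) ≈ 1.131, v(4.3) ≈ 1.459, v(5.5) ≈ 1.705, v(6.7) ≈ 1.902, v(7.9) ≈ 2.067.
Sum = Δx · [v(3.1) + v(4.3) + v(5.5) + v(6.7) + v(7.9)].
Sum ≈ 9.916.

9.916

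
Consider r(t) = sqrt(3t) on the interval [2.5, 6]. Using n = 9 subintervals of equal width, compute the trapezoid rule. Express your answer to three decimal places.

12.404

Δt = (6 − 2.5)/9 = 7/18.
r(2.5) ≈ 2.739, r(26/9) ≈ 2.944, r(59/18) ≈ 3.136, r(11/3) ≈ 3.317, r(73/18) ≈ 3.488, r(40/9) ≈ 3.651, r(29/6) ≈ 3.808, r(47/9) ≈ 3.958, r(101/18) ≈ 4.103, r(6) ≈ 4.243.
T_9 = (Δt/2)·[r(t_0) + 2r(t_1) + ... + 2r(t_{8}) + r(t_9)].
Sum ≈ 12.404.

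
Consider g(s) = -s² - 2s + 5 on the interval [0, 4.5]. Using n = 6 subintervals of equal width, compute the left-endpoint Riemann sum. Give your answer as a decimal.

-17.578125

Δs = (4.5 − 0)/6 = 0.75.
Left endpoints: 0, 0.75, 1.5, 2.25, 3, 3.75.
g(0) = 5, g(0.75) = 2.9375, g(1.5) = -0.25, g(2.25) = -4.5625, g(3) = -10, g(3.75) = -16.5625.
Sum = Δs · [g(0) + g(0.75) + g(1.5) + ...].
Sum = -17.578125.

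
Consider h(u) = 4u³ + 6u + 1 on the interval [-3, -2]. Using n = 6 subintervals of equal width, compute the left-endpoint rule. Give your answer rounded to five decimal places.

Δu = (-2 − (-3))/6 = 1/6.
Left endpoints: -3, -17/6, -8/3, -2.5, -7/3, -13/6.
h(-3) = -125, h(-17/6) = -5777/54, h(-8/3) = -2453/27, h(-2.5) = -76.5, h(-7/3) = -1723/27, h(-13/6) = -2845/54.
Sum = Δu · [h(-3) + h(-17/6) + h(-8/3) + ...].
Sum ≈ -85.97222.

-85.97222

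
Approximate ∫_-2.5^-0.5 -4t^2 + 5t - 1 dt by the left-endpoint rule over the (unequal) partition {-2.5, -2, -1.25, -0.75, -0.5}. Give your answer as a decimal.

Subinterval widths: 0.5, 0.75, 0.5, 0.25.
Left endpoints: -2.5, -2, -1.25, -0.75.
f(-2.5) = -38.5, f(-2) = -27, f(-1.25) = -13.5, f(-0.75) = -7.
Sum = Σ Δt_i · f(t_i).
Sum = -48.

-48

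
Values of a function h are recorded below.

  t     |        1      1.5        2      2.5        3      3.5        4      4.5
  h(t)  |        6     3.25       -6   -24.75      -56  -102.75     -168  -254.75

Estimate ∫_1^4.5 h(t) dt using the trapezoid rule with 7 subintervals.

-239.3125

Δt = 0.5.
T_7 = (0.5/2)·[6 + 2·3.25 + 2·(-6) + 2·(-24.75) + 2·(-56) + 2·(-102.75) + 2·(-168) + (-254.75)] = -239.3125.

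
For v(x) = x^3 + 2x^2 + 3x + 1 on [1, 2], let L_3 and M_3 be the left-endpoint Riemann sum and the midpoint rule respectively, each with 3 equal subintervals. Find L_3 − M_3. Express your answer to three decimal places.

-2.486

L_3 ≈ 11.37037.
M_3 ≈ 13.85648.
L_3 − M_3 ≈ -2.486.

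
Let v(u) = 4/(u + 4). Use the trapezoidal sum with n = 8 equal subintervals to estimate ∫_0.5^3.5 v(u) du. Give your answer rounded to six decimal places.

Δu = (3.5 − 0.5)/8 = 0.375.
v(0.5) = 8/9, v(0.875) = 32/39, v(1.25) = 16/21, v(1.625) = 32/45, v(2) = 2/3, v(2.375) = 32/51, v(2.75) = 16/27, v(3.125) = 32/57, v(3.5) = 8/15.
T_8 = (Δu/2)·[v(u_0) + 2v(u_1) + ... + 2v(u_{7}) + v(u_8)].
Sum ≈ 2.044783.

2.044783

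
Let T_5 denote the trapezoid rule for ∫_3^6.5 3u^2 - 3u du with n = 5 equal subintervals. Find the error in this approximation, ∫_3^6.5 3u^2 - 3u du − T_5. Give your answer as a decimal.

Exact integral: ∫_3^6.5 f(u) du = 197.75.
T_5 = 198.6075.
Error = 197.75 − 198.6075 = -0.8575.

-0.8575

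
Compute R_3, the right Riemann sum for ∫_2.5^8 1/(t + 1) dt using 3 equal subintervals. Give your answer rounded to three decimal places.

Δt = (8 − 2.5)/3 = 11/6.
Right endpoints: 13/3, 37/6, 8.
f(13/3) = 0.1875, f(37/6) = 6/43, f(8) = 1/9.
Sum = Δt · [f(13/3) + f(37/6) + f(8)].
Sum ≈ 0.803.

0.803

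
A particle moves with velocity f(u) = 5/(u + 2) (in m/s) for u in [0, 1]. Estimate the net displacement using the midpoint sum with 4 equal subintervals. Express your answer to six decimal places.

Δu = (1 − 0)/4 = 0.25.
Midpoints: 0.125, 0.375, 0.625, 0.875.
f(0.125) = 40/17, f(0.375) = 40/19, f(0.625) = 40/21, f(0.875) = 40/23.
Sum = Δu · [f(0.125) + f(0.375) + f(0.625) + f(0.875)].
Sum ≈ 2.025524.

2.025524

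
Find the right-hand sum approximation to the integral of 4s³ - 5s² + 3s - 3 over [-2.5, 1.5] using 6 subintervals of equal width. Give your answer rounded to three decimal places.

-50.926

Δs = (1.5 − (-2.5))/6 = 2/3.
Right endpoints: -11/6, -7/6, -0.5, 1/6, 5/6, 1.5.
f(-11/6) = -5395/108, f(-7/6) = -2123/108, f(-0.5) = -6.25, f(1/6) = -283/108, f(5/6) = -179/108, f(1.5) = 3.75.
Sum = Δs · [f(-11/6) + f(-7/6) + f(-0.5) + ...].
Sum ≈ -50.926.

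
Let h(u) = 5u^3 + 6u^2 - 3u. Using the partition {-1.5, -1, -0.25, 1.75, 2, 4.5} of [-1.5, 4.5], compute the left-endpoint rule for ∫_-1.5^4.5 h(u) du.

Subinterval widths: 0.5, 0.75, 2, 0.25, 2.5.
Left endpoints: -1.5, -1, -0.25, 1.75, 2.
h(-1.5) = 1.125, h(-1) = 4, h(-0.25) = 1.046875, h(1.75) = 39.921875, h(2) = 58.
Sum = Σ Δu_i · h(u_i).
Sum = 160.63671875.

160.63671875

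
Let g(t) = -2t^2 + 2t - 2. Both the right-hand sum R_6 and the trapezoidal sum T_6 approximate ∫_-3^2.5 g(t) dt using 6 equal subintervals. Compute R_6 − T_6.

R_6 ≈ -36.14468.
T_6 ≈ -43.70718.
R_6 − T_6 = 7.5625.

7.5625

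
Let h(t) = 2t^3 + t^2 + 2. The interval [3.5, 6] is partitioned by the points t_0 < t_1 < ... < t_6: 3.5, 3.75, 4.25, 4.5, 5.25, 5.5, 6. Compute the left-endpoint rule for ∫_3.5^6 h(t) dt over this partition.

544.78125

Subinterval widths: 0.25, 0.5, 0.25, 0.75, 0.25, 0.5.
Left endpoints: 3.5, 3.75, 4.25, 4.5, 5.25, 5.5.
h(3.5) = 100, h(3.75) = 121.53125, h(4.25) = 173.59375, h(4.5) = 204.5, h(5.25) = 318.96875, h(5.5) = 365.
Sum = Σ Δt_i · h(t_i).
Sum = 544.78125.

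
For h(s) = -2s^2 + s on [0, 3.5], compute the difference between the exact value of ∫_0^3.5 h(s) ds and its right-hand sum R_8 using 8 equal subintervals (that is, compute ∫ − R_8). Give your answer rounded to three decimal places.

Exact integral: ∫_0^3.5 h(s) ds ≈ -22.45833.
R_8 ≈ -27.27539.
Error ≈ -22.45833 − (-27.27539) ≈ 4.817.

4.817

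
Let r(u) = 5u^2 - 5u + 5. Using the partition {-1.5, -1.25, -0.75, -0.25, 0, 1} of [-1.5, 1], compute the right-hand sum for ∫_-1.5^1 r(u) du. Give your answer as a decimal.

Subinterval widths: 0.25, 0.5, 0.5, 0.25, 1.
Right endpoints: -1.25, -0.75, -0.25, 0, 1.
r(-1.25) = 19.0625, r(-0.75) = 11.5625, r(-0.25) = 6.5625, r(0) = 5, r(1) = 5.
Sum = Σ Δu_i · r(u_i).
Sum = 20.078125.

20.078125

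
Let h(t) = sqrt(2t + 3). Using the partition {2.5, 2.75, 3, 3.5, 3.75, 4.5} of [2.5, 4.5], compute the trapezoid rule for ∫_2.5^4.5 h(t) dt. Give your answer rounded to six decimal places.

6.312500

Subinterval widths: 0.25, 0.25, 0.5, 0.25, 0.75.
h(2.5) ≈ 2.828427, h(2.75) ≈ 2.915476, h(3) ≈ 3.000000, h(3.5) ≈ 3.162278, h(3.75) ≈ 3.240370, h(4.5) ≈ 3.464102.
On each subinterval the trapezoid contributes (Δt_i/2)·[h(t_{i-1}) + h(t_i)].
Sum ≈ 6.312500.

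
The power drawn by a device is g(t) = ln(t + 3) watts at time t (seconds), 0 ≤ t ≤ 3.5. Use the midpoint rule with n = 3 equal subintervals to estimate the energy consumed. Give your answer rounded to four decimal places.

5.3809

Δt = (3.5 − 0)/3 = 7/6.
Midpoints: 7/12, 1.75, 35/12.
g(7/12) ≈ 1.2763, g(1.75) ≈ 1.5581, g(35/12) ≈ 1.7778.
Sum = Δt · [g(7/12) + g(1.75) + g(35/12)].
Sum ≈ 5.3809.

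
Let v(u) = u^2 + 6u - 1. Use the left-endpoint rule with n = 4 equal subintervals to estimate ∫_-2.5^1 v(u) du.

Δu = (1 − (-2.5))/4 = 0.875.
Left endpoints: -2.5, -1.625, -0.75, 0.125.
v(-2.5) = -9.75, v(-1.625) = -8.109375, v(-0.75) = -4.9375, v(0.125) = -0.234375.
Sum = Δu · [v(-2.5) + v(-1.625) + v(-0.75) + v(0.125)].
Sum = -20.15234375.

-20.15234375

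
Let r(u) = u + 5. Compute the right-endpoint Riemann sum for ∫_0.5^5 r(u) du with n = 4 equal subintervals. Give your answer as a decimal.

Δu = (5 − 0.5)/4 = 1.125.
Right endpoints: 1.625, 2.75, 3.875, 5.
r(1.625) = 6.625, r(2.75) = 7.75, r(3.875) = 8.875, r(5) = 10.
Sum = Δu · [r(1.625) + r(2.75) + r(3.875) + r(5)].
Sum = 37.40625.

37.40625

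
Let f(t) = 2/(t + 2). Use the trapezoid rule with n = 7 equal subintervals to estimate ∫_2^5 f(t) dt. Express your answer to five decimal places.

1.12052

Δt = (5 − 2)/7 = 3/7.
f(2) = 0.5, f(17/7) = 14/31, f(20/7) = 7/17, f(23/7) = 14/37, f(26/7) = 0.35, f(29/7) = 14/43, f(32/7) = 7/23, f(5) = 2/7.
T_7 = (Δt/2)·[f(t_0) + 2f(t_1) + ... + 2f(t_{6}) + f(t_7)].
Sum ≈ 1.12052.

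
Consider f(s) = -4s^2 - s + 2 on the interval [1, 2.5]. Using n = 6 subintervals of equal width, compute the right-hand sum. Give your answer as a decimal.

-22

Δs = (2.5 − 1)/6 = 0.25.
Right endpoints: 1.25, 1.5, 1.75, 2, 2.25, 2.5.
f(1.25) = -5.5, f(1.5) = -8.5, f(1.75) = -12, f(2) = -16, f(2.25) = -20.5, f(2.5) = -25.5.
Sum = Δs · [f(1.25) + f(1.5) + f(1.75) + ...].
Sum = -22.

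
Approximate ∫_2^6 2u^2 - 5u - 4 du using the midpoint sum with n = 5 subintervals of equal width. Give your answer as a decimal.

Δu = (6 − 2)/5 = 0.8.
Midpoints: 2.4, 3.2, 4, 4.8, 5.6.
f(2.4) = -4.48, f(3.2) = 0.48, f(4) = 8, f(4.8) = 18.08, f(5.6) = 30.72.
Sum = Δu · [f(2.4) + f(3.2) + f(4) + f(4.8) + f(5.6)].
Sum = 42.24.

42.24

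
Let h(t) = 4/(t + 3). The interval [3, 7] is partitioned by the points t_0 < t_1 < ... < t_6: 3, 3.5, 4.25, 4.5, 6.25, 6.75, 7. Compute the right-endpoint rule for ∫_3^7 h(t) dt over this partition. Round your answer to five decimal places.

1.91670

Subinterval widths: 0.5, 0.75, 0.25, 1.75, 0.5, 0.25.
Right endpoints: 3.5, 4.25, 4.5, 6.25, 6.75, 7.
h(3.5) = 8/13, h(4.25) = 16/29, h(4.5) = 8/15, h(6.25) = 16/37, h(6.75) = 16/39, h(7) = 0.4.
Sum = Σ Δt_i · h(t_i).
Sum ≈ 1.91670.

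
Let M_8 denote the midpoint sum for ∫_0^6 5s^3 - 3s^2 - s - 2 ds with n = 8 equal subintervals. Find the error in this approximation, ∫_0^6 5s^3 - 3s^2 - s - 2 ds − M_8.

Exact integral: ∫_0^6 f(s) ds = 1374.
M_8 = 1362.1875.
Error = 1374 − 1362.1875 = 11.8125.

11.8125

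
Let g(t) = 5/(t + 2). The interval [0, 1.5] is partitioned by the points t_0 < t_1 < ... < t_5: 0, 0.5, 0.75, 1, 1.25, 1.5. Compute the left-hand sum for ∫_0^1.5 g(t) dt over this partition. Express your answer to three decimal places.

Subinterval widths: 0.5, 0.25, 0.25, 0.25, 0.25.
Left endpoints: 0, 0.5, 0.75, 1, 1.25.
g(0) = 2.5, g(0.5) = 2, g(0.75) = 20/11, g(1) = 5/3, g(1.25) = 20/13.
Sum = Σ Δt_i · g(t_i).
Sum ≈ 3.006.

3.006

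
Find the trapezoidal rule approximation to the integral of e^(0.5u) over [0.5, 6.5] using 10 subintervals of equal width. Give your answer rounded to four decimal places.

Δu = (6.5 − 0.5)/10 = 0.6.
f(0.5) ≈ 1.2840, f(1.1) ≈ 1.7333, f(1.7) ≈ 2.3396, f(2.3) ≈ 3.1582, f(2.9) ≈ 4.2631, f(3.5) ≈ 5.7546, f(4.1) ≈ 7.7679, f(4.7) ≈ 10.4856, f(5.3) ≈ 14.1540, f(5.9) ≈ 19.1060, f(6.5) ≈ 25.7903.
T_10 = (Δu/2)·[f(u_0) + 2f(u_1) + ... + 2f(u_{9}) + f(u_10)].
Sum ≈ 49.3797.

49.3797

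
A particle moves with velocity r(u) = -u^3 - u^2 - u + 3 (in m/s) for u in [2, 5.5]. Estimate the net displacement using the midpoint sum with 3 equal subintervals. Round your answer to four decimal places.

-275.3192

Δu = (5.5 − 2)/3 = 7/6.
Midpoints: 31/12, 3.75, 59/12.
r(31/12) = -40603/1728, r(3.75) = -67.546875, r(59/12) = -250463/1728.
Sum = Δu · [r(31/12) + r(3.75) + r(59/12)].
Sum ≈ -275.3192.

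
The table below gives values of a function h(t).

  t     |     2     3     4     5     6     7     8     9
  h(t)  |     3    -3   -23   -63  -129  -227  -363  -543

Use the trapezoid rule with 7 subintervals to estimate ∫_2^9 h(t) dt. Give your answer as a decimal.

Δt = 1.
T_7 = (1/2)·[3 + 2·(-3) + 2·(-23) + 2·(-63) + 2·(-129) + 2·(-227) + 2·(-363) + (-543)] = -1078.

-1078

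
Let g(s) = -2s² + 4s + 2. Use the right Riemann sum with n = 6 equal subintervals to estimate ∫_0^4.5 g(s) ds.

-20.53125

Δs = (4.5 − 0)/6 = 0.75.
Right endpoints: 0.75, 1.5, 2.25, 3, 3.75, 4.5.
g(0.75) = 3.875, g(1.5) = 3.5, g(2.25) = 0.875, g(3) = -4, g(3.75) = -11.125, g(4.5) = -20.5.
Sum = Δs · [g(0.75) + g(1.5) + g(2.25) + ...].
Sum = -20.53125.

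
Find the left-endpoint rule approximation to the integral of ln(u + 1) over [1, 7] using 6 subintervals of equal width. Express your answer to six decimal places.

8.525161

Δu = (7 − 1)/6 = 1.
Left endpoints: 1, 2, 3, 4, 5, 6.
f(1) ≈ 0.693147, f(2) ≈ 1.098612, f(3) ≈ 1.386294, f(4) ≈ 1.609438, f(5) ≈ 1.791759, f(6) ≈ 1.945910.
Sum = Δu · [f(1) + f(2) + f(3) + ...].
Sum ≈ 8.525161.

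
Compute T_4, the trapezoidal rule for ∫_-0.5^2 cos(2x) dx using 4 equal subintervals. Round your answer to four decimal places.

0.0367

Δx = (2 − (-0.5))/4 = 0.625.
f(-0.5) ≈ 0.5403, f(0.125) ≈ 0.9689, f(0.75) ≈ 0.0707, f(1.375) ≈ -0.9243, f(2) ≈ -0.6536.
T_4 = (Δx/2)·[f(x_0) + 2f(x_1) + 2f(x_2) + 2f(x_3) + f(x_4)].
Sum ≈ 0.0367.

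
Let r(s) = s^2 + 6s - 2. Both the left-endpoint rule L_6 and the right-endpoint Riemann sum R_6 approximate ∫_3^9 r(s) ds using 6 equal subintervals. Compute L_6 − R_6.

-108

L_6 = 385.
R_6 = 493.
L_6 − R_6 = -108.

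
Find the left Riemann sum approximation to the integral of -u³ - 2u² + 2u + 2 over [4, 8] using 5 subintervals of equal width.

Δu = (8 − 4)/5 = 0.8.
Left endpoints: 4, 4.8, 5.6, 6.4, 7.2.
f(4) = -86, f(4.8) = -145.072, f(5.6) = -225.136, f(6.4) = -329.264, f(7.2) = -460.528.
Sum = Δu · [f(4) + f(4.8) + f(5.6) + f(6.4) + f(7.2)].
Sum = -996.8.

-996.8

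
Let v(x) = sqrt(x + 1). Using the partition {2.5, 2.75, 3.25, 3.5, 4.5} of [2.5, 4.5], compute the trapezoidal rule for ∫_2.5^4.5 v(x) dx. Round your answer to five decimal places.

4.23155

Subinterval widths: 0.25, 0.5, 0.25, 1.
v(2.5) ≈ 1.87083, v(2.75) ≈ 1.93649, v(3.25) ≈ 2.06155, v(3.5) ≈ 2.12132, v(4.5) ≈ 2.34521.
On each subinterval the trapezoid contributes (Δx_i/2)·[v(x_{i-1}) + v(x_i)].
Sum ≈ 4.23155.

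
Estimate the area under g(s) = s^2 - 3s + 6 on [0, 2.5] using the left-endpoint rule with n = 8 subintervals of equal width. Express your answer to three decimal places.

11.069

Δs = (2.5 − 0)/8 = 0.3125.
Left endpoints: 0, 0.3125, 0.625, 0.9375, 1.25, 1.5625, 1.875, 2.1875.
g(0) = 6, g(0.3125) = 5.16015625, g(0.625) = 4.515625, g(0.9375) = 4.06640625, g(1.25) = 3.8125, g(1.5625) = 3.75390625, g(1.875) = 3.890625, g(2.1875) = 4.22265625.
Sum = Δs · [g(0) + g(0.3125) + g(0.625) + ...].
Sum ≈ 11.069.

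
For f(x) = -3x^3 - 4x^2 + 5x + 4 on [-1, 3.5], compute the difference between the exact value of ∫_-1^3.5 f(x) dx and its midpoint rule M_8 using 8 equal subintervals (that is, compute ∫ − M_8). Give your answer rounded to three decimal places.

Exact integral: ∫_-1^3.5 f(x) dx = -124.171875.
M_8 ≈ -122.36243.
Error ≈ -124.171875 − (-122.36243) ≈ -1.809.

-1.809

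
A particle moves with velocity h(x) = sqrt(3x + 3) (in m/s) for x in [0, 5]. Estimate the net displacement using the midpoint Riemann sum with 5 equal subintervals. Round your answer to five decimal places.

15.83656

Δx = (5 − 0)/5 = 1.
Midpoints: 0.5, 1.5, 2.5, 3.5, 4.5.
h(0.5) ≈ 2.12132, h(1.5) ≈ 2.73861, h(2.5) ≈ 3.24037, h(3.5) ≈ 3.67423, h(4.5) ≈ 4.06202.
Sum = Δx · [h(0.5) + h(1.5) + h(2.5) + h(3.5) + h(4.5)].
Sum ≈ 15.83656.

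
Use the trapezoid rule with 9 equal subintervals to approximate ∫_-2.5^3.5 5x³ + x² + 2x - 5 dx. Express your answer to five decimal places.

Δx = (3.5 − (-2.5))/9 = 2/3.
f(-2.5) = -81.875, f(-11/6) = -7801/216, f(-7/6) = -3005/216, f(-0.5) = -6.375, f(1/6) = -997/216, f(5/6) = 55/216, f(1.5) = 17.125, f(13/6) = 11855/216, f(17/6) = 26443/216, f(3.5) = 228.625.
T_9 = (Δx/2)·[f(x_0) + 2f(x_1) + ... + 2f(x_{8}) + f(x_9)].
Sum ≈ 138.02778.

138.02778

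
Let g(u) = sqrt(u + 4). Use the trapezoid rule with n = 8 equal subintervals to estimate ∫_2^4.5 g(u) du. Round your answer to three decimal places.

Δu = (4.5 − 2)/8 = 0.3125.
g(2) ≈ 2.449, g(2.3125) ≈ 2.512, g(2.625) ≈ 2.574, g(2.9375) ≈ 2.634, g(3.25) ≈ 2.693, g(3.5625) ≈ 2.750, g(3.875) ≈ 2.806, g(4.1875) ≈ 2.861, g(4.5) ≈ 2.915.
T_8 = (Δu/2)·[g(u_0) + 2g(u_1) + ... + 2g(u_{7}) + g(u_8)].
Sum ≈ 6.723.

6.723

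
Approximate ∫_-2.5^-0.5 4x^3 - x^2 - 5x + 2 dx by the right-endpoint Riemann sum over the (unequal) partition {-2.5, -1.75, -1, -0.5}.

Subinterval widths: 0.75, 0.75, 0.5.
Right endpoints: -1.75, -1, -0.5.
f(-1.75) = -13.75, f(-1) = 2, f(-0.5) = 3.75.
Sum = Σ Δx_i · f(x_i).
Sum = -6.9375.

-6.9375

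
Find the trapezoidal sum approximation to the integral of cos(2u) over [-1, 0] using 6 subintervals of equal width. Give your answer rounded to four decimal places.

0.4504

Δu = (0 − (-1))/6 = 1/6.
f(-1) ≈ -0.4161, f(-5/6) ≈ -0.0957, f(-2/3) ≈ 0.2352, f(-0.5) ≈ 0.5403, f(-1/3) ≈ 0.7859, f(-1/6) ≈ 0.9450, f(0) ≈ 1.0000.
T_6 = (Δu/2)·[f(u_0) + 2f(u_1) + ... + 2f(u_{5}) + f(u_6)].
Sum ≈ 0.4504.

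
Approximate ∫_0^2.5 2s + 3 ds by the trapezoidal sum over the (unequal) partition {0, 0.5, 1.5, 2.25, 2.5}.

Subinterval widths: 0.5, 1, 0.75, 0.25.
f(0) = 3, f(0.5) = 4, f(1.5) = 6, f(2.25) = 7.5, f(2.5) = 8.
On each subinterval the trapezoid contributes (Δs_i/2)·[f(s_{i-1}) + f(s_i)].
Sum = 13.75.

13.75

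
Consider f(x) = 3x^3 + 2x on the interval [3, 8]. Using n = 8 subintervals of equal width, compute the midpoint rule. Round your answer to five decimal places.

3058.19336

Δx = (8 − 3)/8 = 0.625.
Midpoints: 3.3125, 3.9375, 4.5625, 5.1875, 5.8125, 6.4375, 7.0625, 7.6875.
f(3.3125) = 473767/4096, f(3.9375) = 782397/4096, f(4.5625) = 1204427/4096, f(5.1875) = 1757857/4096, f(5.8125) = 2460687/4096, f(6.4375) = 3330917/4096, f(7.0625) = 4386547/4096, f(7.6875) = 5645577/4096.
Sum = Δx · [f(3.3125) + f(3.9375) + f(4.5625) + ...].
Sum ≈ 3058.19336.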